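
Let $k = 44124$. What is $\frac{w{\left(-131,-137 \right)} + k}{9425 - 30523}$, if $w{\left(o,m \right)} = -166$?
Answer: $- \frac{21979}{10549} \approx -2.0835$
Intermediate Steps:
$\frac{w{\left(-131,-137 \right)} + k}{9425 - 30523} = \frac{-166 + 44124}{9425 - 30523} = \frac{43958}{-21098} = 43958 \left(- \frac{1}{21098}\right) = - \frac{21979}{10549}$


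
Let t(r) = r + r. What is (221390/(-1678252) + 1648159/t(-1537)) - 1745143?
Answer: -1125733292102699/644868331 ≈ -1.7457e+6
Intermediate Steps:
t(r) = 2*r
(221390/(-1678252) + 1648159/t(-1537)) - 1745143 = (221390/(-1678252) + 1648159/((2*(-1537)))) - 1745143 = (221390*(-1/1678252) + 1648159/(-3074)) - 1745143 = (-110695/839126 + 1648159*(-1/3074)) - 1745143 = (-110695/839126 - 1648159/3074) - 1745143 = -345838336366/644868331 - 1745143 = -1125733292102699/644868331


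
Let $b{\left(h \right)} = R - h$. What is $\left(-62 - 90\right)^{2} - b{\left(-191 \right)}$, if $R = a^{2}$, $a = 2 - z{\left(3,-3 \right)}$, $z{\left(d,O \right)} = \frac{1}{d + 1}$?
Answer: $\frac{366559}{16} \approx 22910.0$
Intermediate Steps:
$z{\left(d,O \right)} = \frac{1}{1 + d}$
$a = \frac{7}{4}$ ($a = 2 - \frac{1}{1 + 3} = 2 - \frac{1}{4} = \frac{7}{4} \approx 1.75$)
$R = \frac{49}{16}$ ($R = \left(\frac{7}{4}\right)^{2} = \frac{49}{16} \approx 3.0625$)
$b{\left(h \right)} = \frac{49}{16} - h$
$\left(-62 - 90\right)^{2} - b{\left(-191 \right)} = \left(-62 - 90\right)^{2} - \left(\frac{49}{16} - -191\right) = \left(-152\right)^{2} - \left(\frac{49}{16} + 191\right) = 23104 - \frac{3105}{16} = \frac{366559}{16}$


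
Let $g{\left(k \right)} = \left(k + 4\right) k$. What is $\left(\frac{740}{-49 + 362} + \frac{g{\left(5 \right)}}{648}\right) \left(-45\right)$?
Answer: $- \frac{274225}{2504} \approx -109.51$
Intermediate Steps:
$g{\left(k \right)} = k \left(4 + k\right)$ ($g{\left(k \right)} = \left(4 + k\right) k = k \left(4 + k\right)$)
$\left(\frac{740}{-49 + 362} + \frac{g{\left(5 \right)}}{648}\right) \left(-45\right) = \left(\frac{740}{-49 + 362} + \frac{5 \left(4 + 5\right)}{648}\right) \left(-45\right) = \left(\frac{740}{313} + 5 \cdot 9 \cdot \frac{1}{648}\right) \left(-45\right) = \left(740 \cdot \frac{1}{313} + 45 \cdot \frac{1}{648}\right) \left(-45\right) = \left(\frac{740}{313} + \frac{5}{72}\right) \left(-45\right) = \frac{54845}{22536} \left(-45\right) = - \frac{274225}{2504}$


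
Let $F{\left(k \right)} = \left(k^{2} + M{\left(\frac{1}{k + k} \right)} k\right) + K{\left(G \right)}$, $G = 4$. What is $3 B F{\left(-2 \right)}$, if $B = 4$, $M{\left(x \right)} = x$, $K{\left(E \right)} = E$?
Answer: $102$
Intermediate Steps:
$F{\left(k \right)} = \frac{9}{2} + k^{2}$ ($F{\left(k \right)} = \left(k^{2} + \frac{k}{k + k}\right) + 4 = \left(k^{2} + \frac{k}{2 k}\right) + 4 = \left(k^{2} + \frac{1}{2 k} k\right) + 4 = \left(k^{2} + \frac{1}{2}\right) + 4 = \left(\frac{1}{2} + k^{2}\right) + 4 = \frac{9}{2} + k^{2}$)
$3 B F{\left(-2 \right)} = 3 \cdot 4 \left(\frac{9}{2} + \left(-2\right)^{2}\right) = 12 \left(\frac{9}{2} + 4\right) = 12 \cdot \frac{17}{2} = 102$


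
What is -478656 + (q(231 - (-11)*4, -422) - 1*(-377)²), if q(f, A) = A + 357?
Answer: -620850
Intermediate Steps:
q(f, A) = 357 + A
-478656 + (q(231 - (-11)*4, -422) - 1*(-377)²) = -478656 + ((357 - 422) - 1*(-377)²) = -478656 + (-65 - 1*142129) = -478656 + (-65 - 142129) = -478656 - 142194 = -620850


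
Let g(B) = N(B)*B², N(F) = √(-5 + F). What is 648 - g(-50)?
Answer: 648 - 2500*I*√55 ≈ 648.0 - 18541.0*I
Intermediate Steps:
g(B) = B²*√(-5 + B) (g(B) = √(-5 + B)*B² = B²*√(-5 + B))
648 - g(-50) = 648 - (-50)²*√(-5 - 50) = 648 - 2500*√(-55) = 648 - 2500*I*√55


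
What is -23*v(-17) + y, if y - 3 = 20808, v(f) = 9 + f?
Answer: 20995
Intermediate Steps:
y = 20811 (y = 3 + 20808 = 20811)
-23*v(-17) + y = -23*(9 - 17) + 20811 = -23*(-8) + 20811 = 184 + 20811 = 20995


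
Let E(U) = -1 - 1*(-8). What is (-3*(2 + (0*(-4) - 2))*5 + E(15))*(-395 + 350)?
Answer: -315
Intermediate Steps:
E(U) = 7 (E(U) = -1 + 8 = 7)
(-3*(2 + (0*(-4) - 2))*5 + E(15))*(-395 + 350) = (-3*(2 + (0*(-4) - 2))*5 + 7)*(-395 + 350) = (-3*(2 + (0 - 2))*5 + 7)*(-45) = (-3*(2 - 2)*5 + 7)*(-45) = (-0*5 + 7)*(-45) = (-3*0 + 7)*(-45) = (0 + 7)*(-45) = 7*(-45) = -315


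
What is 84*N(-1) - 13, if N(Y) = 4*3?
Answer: 995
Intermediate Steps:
N(Y) = 12
84*N(-1) - 13 = 84*12 - 13 = 1008 - 13 = 995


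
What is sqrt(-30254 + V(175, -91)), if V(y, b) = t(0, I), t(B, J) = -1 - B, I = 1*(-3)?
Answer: I*sqrt(30255) ≈ 173.94*I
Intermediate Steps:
I = -3
V(y, b) = -1 (V(y, b) = -1 - 1*0 = -1 + 0 = -1)
sqrt(-30254 + V(175, -91)) = sqrt(-30254 - 1) = sqrt(-30255) = I*sqrt(30255)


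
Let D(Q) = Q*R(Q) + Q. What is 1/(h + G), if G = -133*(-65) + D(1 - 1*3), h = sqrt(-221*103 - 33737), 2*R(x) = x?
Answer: 1729/14958505 - 2*I*sqrt(565)/14958505 ≈ 0.00011559 - 3.1781e-6*I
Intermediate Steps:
R(x) = x/2
D(Q) = Q + Q**2/2 (D(Q) = Q*(Q/2) + Q = Q**2/2 + Q = Q + Q**2/2)
h = 10*I*sqrt(565) (h = sqrt(-22763 - 33737) = sqrt(-56500) = 10*I*sqrt(565) ≈ 237.7*I)
G = 8645 (G = -133*(-65) + (1 - 1*3)*(2 + (1 - 1*3))/2 = 8645 + (1 - 3)*(2 + (1 - 3))/2 = 8645 + (1/2)*(-2)*(2 - 2) = 8645 + (1/2)*(-2)*0 = 8645 + 0 = 8645)
1/(h + G) = 1/(10*I*sqrt(565) + 8645) = 1/(8645 + 10*I*sqrt(565))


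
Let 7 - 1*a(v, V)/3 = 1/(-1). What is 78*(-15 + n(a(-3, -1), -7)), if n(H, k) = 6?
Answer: -702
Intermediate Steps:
a(v, V) = 24 (a(v, V) = 21 - 3/(-1) = 21 - 3*(-1) = 21 + 3 = 24)
78*(-15 + n(a(-3, -1), -7)) = 78*(-15 + 6) = 78*(-9) = -702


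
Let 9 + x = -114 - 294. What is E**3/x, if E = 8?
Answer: -512/417 ≈ -1.2278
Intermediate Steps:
x = -417 (x = -9 + (-114 - 294) = -9 - 408 = -417)
E**3/x = 8**3/(-417) = 512*(-1/417) = -512/417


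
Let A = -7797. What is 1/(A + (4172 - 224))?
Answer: -1/3849 ≈ -0.00025981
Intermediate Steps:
1/(A + (4172 - 224)) = 1/(-7797 + (4172 - 224)) = 1/(-7797 + 3948) = 1/(-3849) = -1/3849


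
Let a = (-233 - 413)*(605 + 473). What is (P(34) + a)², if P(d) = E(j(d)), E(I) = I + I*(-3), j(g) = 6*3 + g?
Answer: 485101106064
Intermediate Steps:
j(g) = 18 + g
E(I) = -2*I (E(I) = I - 3*I = -2*I)
P(d) = -36 - 2*d (P(d) = -2*(18 + d) = -36 - 2*d)
a = -696388 (a = -646*1078 = -696388)
(P(34) + a)² = ((-36 - 2*34) - 696388)² = ((-36 - 68) - 696388)² = (-104 - 696388)² = (-696492)² = 485101106064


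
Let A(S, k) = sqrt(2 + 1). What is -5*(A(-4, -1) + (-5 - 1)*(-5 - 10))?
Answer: -450 - 5*sqrt(3) ≈ -458.66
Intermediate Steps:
A(S, k) = sqrt(3)
-5*(A(-4, -1) + (-5 - 1)*(-5 - 10)) = -5*(sqrt(3) + (-5 - 1)*(-5 - 10)) = -5*(sqrt(3) - 6*(-15)) = -5*(sqrt(3) + 90) = -5*(90 + sqrt(3)) = -450 - 5*sqrt(3)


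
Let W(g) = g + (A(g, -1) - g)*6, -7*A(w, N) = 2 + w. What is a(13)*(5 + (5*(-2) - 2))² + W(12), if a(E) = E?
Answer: 565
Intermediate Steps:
A(w, N) = -2/7 - w/7 (A(w, N) = -(2 + w)/7 = -2/7 - w/7)
W(g) = -12/7 - 41*g/7 (W(g) = g + ((-2/7 - g/7) - g)*6 = g + (-2/7 - 8*g/7)*6 = g + (-12/7 - 48*g/7) = -12/7 - 41*g/7)
a(13)*(5 + (5*(-2) - 2))² + W(12) = 13*(5 + (5*(-2) - 2))² + (-12/7 - 41/7*12) = 13*(5 + (-10 - 2))² + (-12/7 - 492/7) = 13*(5 - 12)² - 72 = 13*(-7)² - 72 = 13*49 - 72 = 637 - 72 = 565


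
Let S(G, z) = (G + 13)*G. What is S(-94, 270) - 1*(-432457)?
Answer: 440071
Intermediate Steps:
S(G, z) = G*(13 + G) (S(G, z) = (13 + G)*G = G*(13 + G))
S(-94, 270) - 1*(-432457) = -94*(13 - 94) - 1*(-432457) = -94*(-81) + 432457 = 7614 + 432457 = 440071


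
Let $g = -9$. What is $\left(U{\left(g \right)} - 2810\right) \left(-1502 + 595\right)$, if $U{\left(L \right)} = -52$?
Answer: $2595834$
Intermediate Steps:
$\left(U{\left(g \right)} - 2810\right) \left(-1502 + 595\right) = \left(-52 - 2810\right) \left(-1502 + 595\right) = \left(-2862\right) \left(-907\right) = 2595834$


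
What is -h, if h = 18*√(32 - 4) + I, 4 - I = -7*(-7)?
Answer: 45 - 36*√7 ≈ -50.247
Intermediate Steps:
I = -45 (I = 4 - (-7)*(-7) = 4 - 1*49 = 4 - 49 = -45)
h = -45 + 36*√7 (h = 18*√(32 - 4) - 45 = 18*√28 - 45 = 18*(2*√7) - 45 = 36*√7 - 45 = -45 + 36*√7 ≈ 50.247)
-h = -(-45 + 36*√7) = 45 - 36*√7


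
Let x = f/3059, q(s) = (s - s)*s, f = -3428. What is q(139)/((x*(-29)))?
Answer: 0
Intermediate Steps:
q(s) = 0 (q(s) = 0*s = 0)
x = -3428/3059 ≈ -1.1206
q(139)/((x*(-29))) = 0/((-3428/3059*(-29))) = 0/(99412/3059) = 0*(3059/99412) = 0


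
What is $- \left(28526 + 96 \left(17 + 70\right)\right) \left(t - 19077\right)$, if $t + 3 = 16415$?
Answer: $98279870$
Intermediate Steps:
$t = 16412$ ($t = -3 + 16415 = 16412$)
$- \left(28526 + 96 \left(17 + 70\right)\right) \left(t - 19077\right) = - \left(28526 + 96 \left(17 + 70\right)\right) \left(16412 - 19077\right) = - \left(28526 + 96 \cdot 87\right) \left(-2665\right) = - \left(28526 + 8352\right) \left(-2665\right) = - 36878 \left(-2665\right) = \left(-1\right) \left(-98279870\right) = 98279870$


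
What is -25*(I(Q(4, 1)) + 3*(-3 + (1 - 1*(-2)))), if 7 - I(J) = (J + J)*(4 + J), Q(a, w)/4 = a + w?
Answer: 23825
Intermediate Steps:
Q(a, w) = 4*a + 4*w (Q(a, w) = 4*(a + w) = 4*a + 4*w)
I(J) = 7 - 2*J*(4 + J) (I(J) = 7 - (J + J)*(4 + J) = 7 - 2*J*(4 + J))
-25*(I(Q(4, 1)) + 3*(-3 + (1 - 1*(-2)))) = -25*((7 - 8*(4*4 + 4*1) - 2*(4*4 + 4*1)**2) + 3*(-3 + (1 - 1*(-2)))) = -25*((7 - 8*(16 + 4) - 2*(16 + 4)**2) + 3*(-3 + (1 + 2))) = -25*((7 - 8*20 - 2*20**2) + 3*(-3 + 3)) = -25*((7 - 160 - 2*400) + 3*0) = -25*((7 - 160 - 800) + 0) = -25*(-953 + 0) = -25*(-953) = 23825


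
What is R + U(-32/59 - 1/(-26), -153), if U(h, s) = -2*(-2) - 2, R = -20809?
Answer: -20807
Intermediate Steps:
U(h, s) = 2 (U(h, s) = 4 - 2 = 2)
R + U(-32/59 - 1/(-26), -153) = -20809 + 2 = -20807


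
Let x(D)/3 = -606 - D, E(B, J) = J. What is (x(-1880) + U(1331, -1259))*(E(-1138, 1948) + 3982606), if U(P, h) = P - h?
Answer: 25548960248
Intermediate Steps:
x(D) = -1818 - 3*D (x(D) = 3*(-606 - D) = -1818 - 3*D)
(x(-1880) + U(1331, -1259))*(E(-1138, 1948) + 3982606) = ((-1818 - 3*(-1880)) + (1331 - 1*(-1259)))*(1948 + 3982606) = ((-1818 + 5640) + (1331 + 1259))*3984554 = (3822 + 2590)*3984554 = 6412*3984554 = 25548960248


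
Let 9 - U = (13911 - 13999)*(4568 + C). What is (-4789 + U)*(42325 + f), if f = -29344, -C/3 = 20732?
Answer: -65892127164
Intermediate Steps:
C = -62196 (C = -3*20732 = -62196)
U = -5071255 (U = 9 - (13911 - 13999)*(4568 - 62196) = 9 - (-88)*(-57628) = 9 - 1*5071264 = 9 - 5071264 = -5071255)
(-4789 + U)*(42325 + f) = (-4789 - 5071255)*(42325 - 29344) = -5076044*12981 = -65892127164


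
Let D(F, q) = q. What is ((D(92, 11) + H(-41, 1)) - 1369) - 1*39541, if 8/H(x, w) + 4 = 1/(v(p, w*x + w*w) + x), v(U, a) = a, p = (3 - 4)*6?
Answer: -13292823/325 ≈ -40901.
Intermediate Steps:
p = -6 (p = -1*6 = -6)
H(x, w) = 8/(-4 + 1/(x + w² + w*x)) (H(x, w) = 8/(-4 + 1/((w*x + w*w) + x)) = 8/(-4 + 1/((w*x + w²) + x)) = 8/(-4 + 1/((w² + w*x) + x)) = 8/(-4 + 1/(x + w² + w*x)))
((D(92, 11) + H(-41, 1)) - 1369) - 1*39541 = ((11 + 8*(-1*(-41) - 1*1*(1 - 41))/(-1 + 4*(-41) + 4*1*(1 - 41))) - 1369) - 1*39541 = ((11 + 8*(41 - 1*1*(-40))/(-1 - 164 + 4*1*(-40))) - 1369) - 39541 = ((11 + 8*(41 + 40)/(-1 - 164 - 160)) - 1369) - 39541 = ((11 + 8*81/(-325)) - 1369) - 39541 = ((11 + 8*(-1/325)*81) - 1369) - 39541 = ((11 - 648/325) - 1369) - 39541 = (2927/325 - 1369) - 39541 = -441998/325 - 39541 = -13292823/325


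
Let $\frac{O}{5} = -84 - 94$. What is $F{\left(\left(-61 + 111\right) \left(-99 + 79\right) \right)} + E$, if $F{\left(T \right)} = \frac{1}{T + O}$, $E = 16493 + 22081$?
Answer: $\frac{72904859}{1890} \approx 38574.0$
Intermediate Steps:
$O = -890$ ($O = 5 \left(-84 - 94\right) = 5 \left(-178\right) = -890$)
$E = 38574$
$F{\left(T \right)} = \frac{1}{-890 + T}$ ($F{\left(T \right)} = \frac{1}{T - 890} = \frac{1}{-890 + T}$)
$F{\left(\left(-61 + 111\right) \left(-99 + 79\right) \right)} + E = \frac{1}{-890 + \left(-61 + 111\right) \left(-99 + 79\right)} + 38574 = \frac{1}{-890 + 50 \left(-20\right)} + 38574 = \frac{1}{-890 - 1000} + 38574 = \frac{1}{-1890} + 38574 = - \frac{1}{1890} + 38574 = \frac{72904859}{1890}$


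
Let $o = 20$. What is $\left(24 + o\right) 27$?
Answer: $1188$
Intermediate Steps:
$\left(24 + o\right) 27 = \left(24 + 20\right) 27 = 44 \cdot 27 = 1188$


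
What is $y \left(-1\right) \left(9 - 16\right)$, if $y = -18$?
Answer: $-126$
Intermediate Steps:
$y \left(-1\right) \left(9 - 16\right) = \left(-18\right) \left(-1\right) \left(9 - 16\right) = 18 \left(-7\right) = -126$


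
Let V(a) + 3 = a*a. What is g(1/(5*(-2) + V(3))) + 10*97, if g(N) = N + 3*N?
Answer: 969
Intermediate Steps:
V(a) = -3 + a**2 (V(a) = -3 + a*a = -3 + a**2)
g(N) = 4*N
g(1/(5*(-2) + V(3))) + 10*97 = 4/(5*(-2) + (-3 + 3**2)) + 10*97 = 4/(-10 + (-3 + 9)) + 970 = 4/(-10 + 6) + 970 = 4/(-4) + 970 = 4*(-1/4) + 970 = -1 + 970 = 969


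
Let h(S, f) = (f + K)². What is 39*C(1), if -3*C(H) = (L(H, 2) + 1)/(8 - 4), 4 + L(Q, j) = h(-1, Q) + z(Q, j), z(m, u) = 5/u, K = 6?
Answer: -1261/8 ≈ -157.63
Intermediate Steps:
h(S, f) = (6 + f)² (h(S, f) = (f + 6)² = (6 + f)²)
L(Q, j) = -4 + (6 + Q)² + 5/j (L(Q, j) = -4 + ((6 + Q)² + 5/j) = -4 + (6 + Q)² + 5/j)
C(H) = 1/24 - (6 + H)²/12 (C(H) = -((-4 + (6 + H)² + 5/2) + 1)/(3*(8 - 4)) = -((-4 + (6 + H)² + 5*(½)) + 1)/(3*4) = -((-4 + (6 + H)² + 5/2) + 1)/(3*4) = -((-3/2 + (6 + H)²) + 1)/(3*4) = -(-½ + (6 + H)²)/(3*4) = -(-⅛ + (6 + H)²/4)/3 = 1/24 - (6 + H)²/12)
39*C(1) = 39*(1/24 - (6 + 1)²/12) = 39*(1/24 - 1/12*7²) = 39*(1/24 - 1/12*49) = 39*(1/24 - 49/12) = 39*(-97/24) = -1261/8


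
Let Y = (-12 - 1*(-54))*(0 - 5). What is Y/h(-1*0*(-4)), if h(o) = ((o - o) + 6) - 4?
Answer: -105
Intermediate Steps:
Y = -210 (Y = (-12 + 54)*(-5) = 42*(-5) = -210)
h(o) = 2 (h(o) = (0 + 6) - 4 = 6 - 4 = 2)
Y/h(-1*0*(-4)) = -210/2 = -210*½ = -105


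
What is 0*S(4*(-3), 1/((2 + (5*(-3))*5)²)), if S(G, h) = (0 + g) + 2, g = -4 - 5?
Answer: 0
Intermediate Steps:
g = -9
S(G, h) = -7 (S(G, h) = (0 - 9) + 2 = -9 + 2 = -7)
0*S(4*(-3), 1/((2 + (5*(-3))*5)²)) = 0*(-7) = 0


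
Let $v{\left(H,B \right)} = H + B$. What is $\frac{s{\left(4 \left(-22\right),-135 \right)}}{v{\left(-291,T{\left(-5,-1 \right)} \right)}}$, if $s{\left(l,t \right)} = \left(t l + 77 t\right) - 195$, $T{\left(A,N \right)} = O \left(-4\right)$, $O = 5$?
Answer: $- \frac{1290}{311} \approx -4.1479$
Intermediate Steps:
$T{\left(A,N \right)} = -20$ ($T{\left(A,N \right)} = 5 \left(-4\right) = -20$)
$s{\left(l,t \right)} = -195 + 77 t + l t$ ($s{\left(l,t \right)} = \left(l t + 77 t\right) - 195 = \left(77 t + l t\right) - 195 = -195 + 77 t + l t$)
$v{\left(H,B \right)} = B + H$
$\frac{s{\left(4 \left(-22\right),-135 \right)}}{v{\left(-291,T{\left(-5,-1 \right)} \right)}} = \frac{-195 + 77 \left(-135\right) + 4 \left(-22\right) \left(-135\right)}{-20 - 291} = \frac{-195 - 10395 - -11880}{-311} = \left(-195 - 10395 + 11880\right) \left(- \frac{1}{311}\right) = 1290 \left(- \frac{1}{311}\right) = - \frac{1290}{311}$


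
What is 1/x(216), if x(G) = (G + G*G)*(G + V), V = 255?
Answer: 1/22076712 ≈ 4.5297e-8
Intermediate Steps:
x(G) = (255 + G)*(G + G²) (x(G) = (G + G*G)*(G + 255) = (G + G²)*(255 + G) = (255 + G)*(G + G²))
1/x(216) = 1/(216*(255 + 216² + 256*216)) = 1/(216*(255 + 46656 + 55296)) = 1/(216*102207) = 1/22076712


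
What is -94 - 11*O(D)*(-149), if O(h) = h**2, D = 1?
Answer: 1545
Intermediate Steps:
-94 - 11*O(D)*(-149) = -94 - 11*1**2*(-149) = -94 - 11*1*(-149) = -94 - 11*(-149) = -94 + 1639 = 1545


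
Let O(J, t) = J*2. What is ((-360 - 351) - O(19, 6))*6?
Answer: -4494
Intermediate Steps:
O(J, t) = 2*J
((-360 - 351) - O(19, 6))*6 = ((-360 - 351) - 2*19)*6 = (-711 - 1*38)*6 = (-711 - 38)*6 = -749*6 = -4494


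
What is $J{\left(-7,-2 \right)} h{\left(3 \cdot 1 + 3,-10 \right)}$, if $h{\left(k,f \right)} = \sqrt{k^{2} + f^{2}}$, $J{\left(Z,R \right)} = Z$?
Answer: $- 14 \sqrt{34} \approx -81.633$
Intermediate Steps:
$h{\left(k,f \right)} = \sqrt{f^{2} + k^{2}}$
$J{\left(-7,-2 \right)} h{\left(3 \cdot 1 + 3,-10 \right)} = - 7 \sqrt{\left(-10\right)^{2} + \left(3 \cdot 1 + 3\right)^{2}} = - 7 \sqrt{100 + \left(3 + 3\right)^{2}} = - 7 \sqrt{100 + 6^{2}} = - 7 \sqrt{100 + 36} = - 7 \sqrt{136} = - 7 \cdot 2 \sqrt{34} = - 14 \sqrt{34}$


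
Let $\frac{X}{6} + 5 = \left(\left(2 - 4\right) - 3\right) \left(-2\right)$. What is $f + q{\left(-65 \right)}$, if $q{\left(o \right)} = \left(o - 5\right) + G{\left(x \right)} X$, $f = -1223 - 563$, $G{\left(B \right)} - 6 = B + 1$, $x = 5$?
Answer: $-1496$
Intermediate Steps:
$G{\left(B \right)} = 7 + B$ ($G{\left(B \right)} = 6 + \left(B + 1\right) = 6 + \left(1 + B\right) = 7 + B$)
$f = -1786$ ($f = -1223 - 563 = -1786$)
$X = 30$ ($X = -30 + 6 \left(\left(2 - 4\right) - 3\right) \left(-2\right) = -30 + 6 \left(-2 - 3\right) \left(-2\right) = -30 + 6 \left(\left(-5\right) \left(-2\right)\right) = -30 + 6 \cdot 10 = -30 + 60 = 30$)
$q{\left(o \right)} = 355 + o$ ($q{\left(o \right)} = \left(o - 5\right) + \left(7 + 5\right) 30 = \left(-5 + o\right) + 12 \cdot 30 = \left(-5 + o\right) + 360 = 355 + o$)
$f + q{\left(-65 \right)} = -1786 + \left(355 - 65\right) = -1786 + 290 = -1496$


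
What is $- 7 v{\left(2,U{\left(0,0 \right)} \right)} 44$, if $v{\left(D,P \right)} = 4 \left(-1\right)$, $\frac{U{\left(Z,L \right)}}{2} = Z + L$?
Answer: $1232$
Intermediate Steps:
$U{\left(Z,L \right)} = 2 L + 2 Z$ ($U{\left(Z,L \right)} = 2 \left(Z + L\right) = 2 \left(L + Z\right) = 2 L + 2 Z$)
$v{\left(D,P \right)} = -4$
$- 7 v{\left(2,U{\left(0,0 \right)} \right)} 44 = \left(-7\right) \left(-4\right) 44 = 28 \cdot 44 = 1232$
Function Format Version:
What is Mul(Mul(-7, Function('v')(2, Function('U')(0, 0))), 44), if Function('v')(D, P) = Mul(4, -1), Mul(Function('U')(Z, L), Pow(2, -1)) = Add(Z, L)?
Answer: 1232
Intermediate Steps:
Function('U')(Z, L) = Add(Mul(2, L), Mul(2, Z)) (Function('U')(Z, L) = Mul(2, Add(Z, L)) = Mul(2, Add(L, Z)) = Add(Mul(2, L), Mul(2, Z)))
Function('v')(D, P) = -4
Mul(Mul(-7, Function('v')(2, Function('U')(0, 0))), 44) = Mul(Mul(-7, -4), 44) = Mul(28, 44) = 1232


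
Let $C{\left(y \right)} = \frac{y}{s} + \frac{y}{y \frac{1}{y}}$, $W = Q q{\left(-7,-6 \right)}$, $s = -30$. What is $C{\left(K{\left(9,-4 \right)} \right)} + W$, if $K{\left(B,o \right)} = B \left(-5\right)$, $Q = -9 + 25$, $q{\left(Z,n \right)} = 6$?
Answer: $\frac{105}{2} \approx 52.5$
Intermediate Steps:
$Q = 16$
$W = 96$ ($W = 16 \cdot 6 = 96$)
$K{\left(B,o \right)} = - 5 B$
$C{\left(y \right)} = \frac{29 y}{30}$ ($C{\left(y \right)} = \frac{y}{-30} + \frac{y}{y \frac{1}{y}} = y \left(- \frac{1}{30}\right) + \frac{y}{1} = - \frac{y}{30} + y 1 = - \frac{y}{30} + y = \frac{29 y}{30}$)
$C{\left(K{\left(9,-4 \right)} \right)} + W = \frac{29 \left(\left(-5\right) 9\right)}{30} + 96 = \frac{29}{30} \left(-45\right) + 96 = - \frac{87}{2} + 96 = \frac{105}{2}$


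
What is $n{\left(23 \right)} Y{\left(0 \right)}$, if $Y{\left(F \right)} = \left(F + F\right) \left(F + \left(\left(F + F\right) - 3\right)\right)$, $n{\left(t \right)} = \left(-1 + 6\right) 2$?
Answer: $0$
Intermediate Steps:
$n{\left(t \right)} = 10$ ($n{\left(t \right)} = 5 \cdot 2 = 10$)
$Y{\left(F \right)} = 2 F \left(-3 + 3 F\right)$ ($Y{\left(F \right)} = 2 F \left(F + \left(2 F - 3\right)\right) = 2 F \left(F + \left(-3 + 2 F\right)\right) = 2 F \left(-3 + 3 F\right)$)
$n{\left(23 \right)} Y{\left(0 \right)} = 10 \cdot 6 \cdot 0 \left(-1 + 0\right) = 10 \cdot 6 \cdot 0 \left(-1\right) = 10 \cdot 0 = 0$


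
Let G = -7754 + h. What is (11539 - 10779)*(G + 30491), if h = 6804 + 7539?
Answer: 28180800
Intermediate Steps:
h = 14343
G = 6589 (G = -7754 + 14343 = 6589)
(11539 - 10779)*(G + 30491) = (11539 - 10779)*(6589 + 30491) = 760*37080 = 28180800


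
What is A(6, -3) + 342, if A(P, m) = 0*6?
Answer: 342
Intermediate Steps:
A(P, m) = 0
A(6, -3) + 342 = 0 + 342 = 342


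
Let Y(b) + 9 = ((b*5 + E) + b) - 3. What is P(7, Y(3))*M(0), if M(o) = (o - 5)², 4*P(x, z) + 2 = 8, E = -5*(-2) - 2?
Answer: 75/2 ≈ 37.500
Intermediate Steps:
E = 8 (E = 10 - 2 = 8)
Y(b) = -4 + 6*b (Y(b) = -9 + (((b*5 + 8) + b) - 3) = -9 + (((5*b + 8) + b) - 3) = -9 + (((8 + 5*b) + b) - 3) = -9 + ((8 + 6*b) - 3) = -9 + (5 + 6*b) = -4 + 6*b)
P(x, z) = 3/2 (P(x, z) = -½ + (¼)*8 = -½ + 2 = 3/2)
M(o) = (-5 + o)²
P(7, Y(3))*M(0) = 3*(-5 + 0)²/2 = (3/2)*(-5)² = (3/2)*25 = 75/2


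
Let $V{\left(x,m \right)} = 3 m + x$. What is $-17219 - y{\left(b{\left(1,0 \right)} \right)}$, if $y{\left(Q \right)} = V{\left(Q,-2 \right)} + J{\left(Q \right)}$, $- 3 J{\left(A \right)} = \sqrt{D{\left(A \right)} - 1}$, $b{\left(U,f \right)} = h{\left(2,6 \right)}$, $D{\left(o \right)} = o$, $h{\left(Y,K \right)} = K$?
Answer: $-17219 + \frac{\sqrt{5}}{3} \approx -17218.0$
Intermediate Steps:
$V{\left(x,m \right)} = x + 3 m$
$b{\left(U,f \right)} = 6$
$J{\left(A \right)} = - \frac{\sqrt{-1 + A}}{3}$ ($J{\left(A \right)} = - \frac{\sqrt{A - 1}}{3} = - \frac{\sqrt{-1 + A}}{3}$)
$y{\left(Q \right)} = -6 + Q - \frac{\sqrt{-1 + Q}}{3}$ ($y{\left(Q \right)} = \left(Q + 3 \left(-2\right)\right) - \frac{\sqrt{-1 + Q}}{3} = \left(Q - 6\right) - \frac{\sqrt{-1 + Q}}{3} = \left(-6 + Q\right) - \frac{\sqrt{-1 + Q}}{3} = -6 + Q - \frac{\sqrt{-1 + Q}}{3}$)
$-17219 - y{\left(b{\left(1,0 \right)} \right)} = -17219 - \left(-6 + 6 - \frac{\sqrt{-1 + 6}}{3}\right) = -17219 - \left(-6 + 6 - \frac{\sqrt{5}}{3}\right) = -17219 - - \frac{\sqrt{5}}{3} = -17219 + \frac{\sqrt{5}}{3}$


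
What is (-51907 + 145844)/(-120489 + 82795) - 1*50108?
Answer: -1888864889/37694 ≈ -50111.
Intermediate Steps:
(-51907 + 145844)/(-120489 + 82795) - 1*50108 = 93937/(-37694) - 50108 = 93937*(-1/37694) - 50108 = -93937/37694 - 50108 = -1888864889/37694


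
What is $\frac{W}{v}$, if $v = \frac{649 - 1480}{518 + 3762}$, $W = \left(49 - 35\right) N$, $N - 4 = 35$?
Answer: $- \frac{778960}{277} \approx -2812.1$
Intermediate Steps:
$N = 39$ ($N = 4 + 35 = 39$)
$W = 546$ ($W = \left(49 - 35\right) 39 = 14 \cdot 39 = 546$)
$v = - \frac{831}{4280} \approx -0.19416$
$\frac{W}{v} = \frac{546}{- \frac{831}{4280}} = 546 \left(- \frac{4280}{831}\right) = - \frac{778960}{277}$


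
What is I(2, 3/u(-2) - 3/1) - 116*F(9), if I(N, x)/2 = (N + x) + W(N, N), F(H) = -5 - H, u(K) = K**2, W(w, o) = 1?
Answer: 3251/2 ≈ 1625.5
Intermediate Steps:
I(N, x) = 2 + 2*N + 2*x (I(N, x) = 2*((N + x) + 1) = 2*(1 + N + x) = 2 + 2*N + 2*x)
I(2, 3/u(-2) - 3/1) - 116*F(9) = (2 + 2*2 + 2*(3/((-2)**2) - 3/1)) - 116*(-5 - 1*9) = (2 + 4 + 2*(3/4 - 3*1)) - 116*(-5 - 9) = (2 + 4 + 2*(3*(1/4) - 3)) - 116*(-14) = (2 + 4 + 2*(3/4 - 3)) + 1624 = (2 + 4 + 2*(-9/4)) + 1624 = (2 + 4 - 9/2) + 1624 = 3/2 + 1624 = 3251/2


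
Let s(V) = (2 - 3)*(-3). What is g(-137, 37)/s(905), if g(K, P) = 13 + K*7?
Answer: -946/3 ≈ -315.33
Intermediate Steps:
g(K, P) = 13 + 7*K
s(V) = 3 (s(V) = -1*(-3) = 3)
g(-137, 37)/s(905) = (13 + 7*(-137))/3 = (13 - 959)*(1/3) = -946*1/3 = -946/3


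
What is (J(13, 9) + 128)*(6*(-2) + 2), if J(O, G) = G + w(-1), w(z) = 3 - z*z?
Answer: -1390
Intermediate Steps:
w(z) = 3 - z**2
J(O, G) = 2 + G (J(O, G) = G + (3 - 1*(-1)**2) = G + (3 - 1*1) = G + (3 - 1) = G + 2 = 2 + G)
(J(13, 9) + 128)*(6*(-2) + 2) = ((2 + 9) + 128)*(6*(-2) + 2) = (11 + 128)*(-12 + 2) = 139*(-10) = -1390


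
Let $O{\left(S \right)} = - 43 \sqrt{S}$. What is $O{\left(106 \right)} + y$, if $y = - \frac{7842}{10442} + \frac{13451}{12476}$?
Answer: $\frac{21309275}{65137196} - 43 \sqrt{106} \approx -442.38$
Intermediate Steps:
$y = \frac{21309275}{65137196}$ ($y = \left(-7842\right) \frac{1}{10442} + 13451 \cdot \frac{1}{12476} = - \frac{3921}{5221} + \frac{13451}{12476} = \frac{21309275}{65137196} \approx 0.32714$)
$O{\left(106 \right)} + y = - 43 \sqrt{106} + \frac{21309275}{65137196} = \frac{21309275}{65137196} - 43 \sqrt{106}$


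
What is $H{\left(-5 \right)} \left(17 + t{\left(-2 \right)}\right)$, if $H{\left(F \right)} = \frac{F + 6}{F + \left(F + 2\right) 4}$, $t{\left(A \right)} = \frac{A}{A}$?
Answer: $- \frac{18}{17} \approx -1.0588$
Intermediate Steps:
$t{\left(A \right)} = 1$
$H{\left(F \right)} = \frac{6 + F}{8 + 5 F}$ ($H{\left(F \right)} = \frac{6 + F}{F + \left(2 + F\right) 4} = \frac{6 + F}{F + \left(8 + 4 F\right)} = \frac{6 + F}{8 + 5 F}$)
$H{\left(-5 \right)} \left(17 + t{\left(-2 \right)}\right) = \frac{6 - 5}{8 + 5 \left(-5\right)} \left(17 + 1\right) = \frac{1}{8 - 25} \cdot 1 \cdot 18 = \frac{1}{-17} \cdot 1 \cdot 18 = \left(- \frac{1}{17}\right) 1 \cdot 18 = \left(- \frac{1}{17}\right) 18 = - \frac{18}{17}$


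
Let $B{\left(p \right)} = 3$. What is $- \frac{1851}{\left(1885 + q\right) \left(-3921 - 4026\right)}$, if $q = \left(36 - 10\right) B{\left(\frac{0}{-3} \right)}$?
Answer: $\frac{617}{5199987} \approx 0.00011865$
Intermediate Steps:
$q = 78$ ($q = \left(36 - 10\right) 3 = 26 \cdot 3 = 78$)
$- \frac{1851}{\left(1885 + q\right) \left(-3921 - 4026\right)} = - \frac{1851}{\left(1885 + 78\right) \left(-3921 - 4026\right)} = - \frac{1851}{1963 \left(-7947\right)} = - \frac{1851}{-15599961} = \left(-1851\right) \left(- \frac{1}{15599961}\right) = \frac{617}{5199987}$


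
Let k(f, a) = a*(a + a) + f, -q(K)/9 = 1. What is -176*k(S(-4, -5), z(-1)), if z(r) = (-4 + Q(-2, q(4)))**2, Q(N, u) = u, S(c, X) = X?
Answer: -10052592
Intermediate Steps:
q(K) = -9 (q(K) = -9*1 = -9)
z(r) = 169 (z(r) = (-4 - 9)**2 = (-13)**2 = 169)
k(f, a) = f + 2*a**2 (k(f, a) = a*(2*a) + f = 2*a**2 + f = f + 2*a**2)
-176*k(S(-4, -5), z(-1)) = -176*(-5 + 2*169**2) = -176*(-5 + 2*28561) = -176*(-5 + 57122) = -176*57117 = -10052592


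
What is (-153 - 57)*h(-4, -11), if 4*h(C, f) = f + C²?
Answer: -525/2 ≈ -262.50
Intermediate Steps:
h(C, f) = f/4 + C²/4 (h(C, f) = (f + C²)/4 = f/4 + C²/4)
(-153 - 57)*h(-4, -11) = (-153 - 57)*((¼)*(-11) + (¼)*(-4)²) = -210*(-11/4 + (¼)*16) = -210*(-11/4 + 4) = -210*5/4 = -525/2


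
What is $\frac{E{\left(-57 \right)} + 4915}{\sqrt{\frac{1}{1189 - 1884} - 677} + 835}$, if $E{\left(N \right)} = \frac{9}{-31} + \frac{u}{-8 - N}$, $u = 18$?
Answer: $\frac{4332707610650}{736778632429} - \frac{14932004 i \sqrt{81752155}}{736778632429} \approx 5.8806 - 0.18324 i$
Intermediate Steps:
$E{\left(N \right)} = - \frac{9}{31} + \frac{18}{-8 - N}$ ($E{\left(N \right)} = \frac{9}{-31} + \frac{18}{-8 - N} = 9 \left(- \frac{1}{31}\right) + \frac{18}{-8 - N} = - \frac{9}{31} + \frac{18}{-8 - N}$)
$\frac{E{\left(-57 \right)} + 4915}{\sqrt{\frac{1}{1189 - 1884} - 677} + 835} = \frac{\frac{9 \left(-70 - -57\right)}{31 \left(8 - 57\right)} + 4915}{\sqrt{\frac{1}{1189 - 1884} - 677} + 835} = \frac{\frac{9 \left(-70 + 57\right)}{31 \left(-49\right)} + 4915}{\sqrt{\frac{1}{-695} - 677} + 835} = \frac{\frac{9}{31} \left(- \frac{1}{49}\right) \left(-13\right) + 4915}{\sqrt{- \frac{1}{695} - 677} + 835} = \frac{\frac{117}{1519} + 4915}{\sqrt{- \frac{470516}{695}} + 835} = \frac{7466002}{1519 \left(\frac{2 i \sqrt{81752155}}{695} + 835\right)} = \frac{7466002}{1519 \left(835 + \frac{2 i \sqrt{81752155}}{695}\right)}$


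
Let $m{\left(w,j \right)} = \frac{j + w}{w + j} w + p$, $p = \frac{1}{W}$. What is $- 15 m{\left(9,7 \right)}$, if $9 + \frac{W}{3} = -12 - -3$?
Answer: $- \frac{2425}{18} \approx -134.72$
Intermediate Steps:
$W = -54$ ($W = -27 + 3 \left(-12 - -3\right) = -27 + 3 \left(-12 + 3\right) = -27 + 3 \left(-9\right) = -27 - 27 = -54$)
$p = - \frac{1}{54}$ ($p = \frac{1}{-54} = - \frac{1}{54} \approx -0.018519$)
$m{\left(w,j \right)} = - \frac{1}{54} + w$ ($m{\left(w,j \right)} = \frac{j + w}{w + j} w - \frac{1}{54} = \frac{j + w}{j + w} w - \frac{1}{54} = 1 w - \frac{1}{54} = w - \frac{1}{54} = - \frac{1}{54} + w$)
$- 15 m{\left(9,7 \right)} = - 15 \left(- \frac{1}{54} + 9\right) = \left(-15\right) \frac{485}{54} = - \frac{2425}{18}$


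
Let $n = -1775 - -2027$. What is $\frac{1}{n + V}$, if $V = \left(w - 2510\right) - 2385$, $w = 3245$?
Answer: $- \frac{1}{1398} \approx -0.00071531$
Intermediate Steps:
$n = 252$ ($n = -1775 + 2027 = 252$)
$V = -1650$ ($V = \left(3245 - 2510\right) - 2385 = 735 - 2385 = -1650$)
$\frac{1}{n + V} = \frac{1}{252 - 1650} = \frac{1}{-1398} = - \frac{1}{1398}$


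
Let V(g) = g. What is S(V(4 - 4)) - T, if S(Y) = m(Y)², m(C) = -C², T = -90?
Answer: 90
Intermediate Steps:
S(Y) = Y⁴ (S(Y) = (-Y²)² = Y⁴)
S(V(4 - 4)) - T = (4 - 4)⁴ - 1*(-90) = 0⁴ + 90 = 0 + 90 = 90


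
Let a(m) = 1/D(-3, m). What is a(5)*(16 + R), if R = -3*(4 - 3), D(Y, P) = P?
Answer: 13/5 ≈ 2.6000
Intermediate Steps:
a(m) = 1/m
R = -3 (R = -3*1 = -3)
a(5)*(16 + R) = (16 - 3)/5 = (⅕)*13 = 13/5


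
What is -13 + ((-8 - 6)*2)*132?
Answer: -3709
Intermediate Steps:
-13 + ((-8 - 6)*2)*132 = -13 - 14*2*132 = -13 - 28*132 = -13 - 3696 = -3709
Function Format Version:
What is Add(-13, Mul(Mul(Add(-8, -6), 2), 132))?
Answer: -3709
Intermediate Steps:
Add(-13, Mul(Mul(Add(-8, -6), 2), 132)) = Add(-13, Mul(Mul(-14, 2), 132)) = Add(-13, Mul(-28, 132)) = Add(-13, -3696) = -3709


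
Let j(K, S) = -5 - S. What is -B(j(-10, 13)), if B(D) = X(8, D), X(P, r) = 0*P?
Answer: 0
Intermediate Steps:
X(P, r) = 0
B(D) = 0
-B(j(-10, 13)) = -1*0 = 0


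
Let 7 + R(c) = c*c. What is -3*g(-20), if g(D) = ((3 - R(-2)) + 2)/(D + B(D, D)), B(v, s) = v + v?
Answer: ⅖ ≈ 0.40000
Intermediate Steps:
B(v, s) = 2*v
R(c) = -7 + c² (R(c) = -7 + c*c = -7 + c²)
g(D) = 8/(3*D) (g(D) = ((3 - (-7 + (-2)²)) + 2)/(D + 2*D) = ((3 - (-7 + 4)) + 2)/((3*D)) = (1/(3*D))*((3 - 1*(-3)) + 2) = (1/(3*D))*((3 + 3) + 2) = (1/(3*D))*(6 + 2) = (1/(3*D))*8 = 8/(3*D))
-3*g(-20) = -8/(-20) = -8*(-1)/20 = -3*(-2/15) = ⅖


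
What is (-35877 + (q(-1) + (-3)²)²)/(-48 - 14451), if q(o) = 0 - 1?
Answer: 35813/14499 ≈ 2.4700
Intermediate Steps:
q(o) = -1
(-35877 + (q(-1) + (-3)²)²)/(-48 - 14451) = (-35877 + (-1 + (-3)²)²)/(-48 - 14451) = (-35877 + (-1 + 9)²)/(-14499) = (-35877 + 8²)*(-1/14499) = (-35877 + 64)*(-1/14499) = -35813*(-1/14499) = 35813/14499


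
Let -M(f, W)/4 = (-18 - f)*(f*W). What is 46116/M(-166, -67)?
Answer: -11529/1646056 ≈ -0.0070040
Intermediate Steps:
M(f, W) = -4*W*f*(-18 - f) (M(f, W) = -4*(-18 - f)*f*W = -4*(-18 - f)*W*f = -4*W*f*(-18 - f))
46116/M(-166, -67) = 46116/((4*(-67)*(-166)*(18 - 166))) = 46116/((4*(-67)*(-166)*(-148))) = 46116/(-6584224) = 46116*(-1/6584224) = -11529/1646056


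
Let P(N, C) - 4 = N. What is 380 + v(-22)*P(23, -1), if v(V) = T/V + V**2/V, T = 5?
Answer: -4843/22 ≈ -220.14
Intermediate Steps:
P(N, C) = 4 + N
v(V) = V + 5/V (v(V) = 5/V + V**2/V = 5/V + V = V + 5/V)
380 + v(-22)*P(23, -1) = 380 + (-22 + 5/(-22))*(4 + 23) = 380 + (-22 + 5*(-1/22))*27 = 380 + (-22 - 5/22)*27 = 380 - 489/22*27 = 380 - 13203/22 = -4843/22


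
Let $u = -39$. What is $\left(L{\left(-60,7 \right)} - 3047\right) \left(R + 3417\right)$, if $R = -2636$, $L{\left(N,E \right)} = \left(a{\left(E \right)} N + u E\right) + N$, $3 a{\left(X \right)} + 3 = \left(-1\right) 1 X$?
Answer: $-2483580$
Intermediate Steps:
$a{\left(X \right)} = -1 - \frac{X}{3}$ ($a{\left(X \right)} = -1 + \frac{\left(-1\right) 1 X}{3} = -1 + \frac{\left(-1\right) X}{3} = -1 - \frac{X}{3}$)
$L{\left(N,E \right)} = N - 39 E + N \left(-1 - \frac{E}{3}\right)$ ($L{\left(N,E \right)} = \left(\left(-1 - \frac{E}{3}\right) N - 39 E\right) + N = \left(N \left(-1 - \frac{E}{3}\right) - 39 E\right) + N = \left(- 39 E + N \left(-1 - \frac{E}{3}\right)\right) + N = N - 39 E + N \left(-1 - \frac{E}{3}\right)$)
$\left(L{\left(-60,7 \right)} - 3047\right) \left(R + 3417\right) = \left(\frac{1}{3} \cdot 7 \left(-117 - -60\right) - 3047\right) \left(-2636 + 3417\right) = \left(\frac{1}{3} \cdot 7 \left(-117 + 60\right) - 3047\right) 781 = \left(\frac{1}{3} \cdot 7 \left(-57\right) - 3047\right) 781 = \left(-133 - 3047\right) 781 = \left(-3180\right) 781 = -2483580$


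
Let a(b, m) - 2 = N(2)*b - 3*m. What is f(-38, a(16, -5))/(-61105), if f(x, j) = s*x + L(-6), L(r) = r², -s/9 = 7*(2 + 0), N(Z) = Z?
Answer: -4824/61105 ≈ -0.078946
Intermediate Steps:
s = -126 (s = -63*(2 + 0) = -63*2 = -9*14 = -126)
a(b, m) = 2 - 3*m + 2*b (a(b, m) = 2 + (2*b - 3*m) = 2 + (-3*m + 2*b) = 2 - 3*m + 2*b)
f(x, j) = 36 - 126*x (f(x, j) = -126*x + (-6)² = -126*x + 36 = 36 - 126*x)
f(-38, a(16, -5))/(-61105) = (36 - 126*(-38))/(-61105) = (36 + 4788)*(-1/61105) = 4824*(-1/61105) = -4824/61105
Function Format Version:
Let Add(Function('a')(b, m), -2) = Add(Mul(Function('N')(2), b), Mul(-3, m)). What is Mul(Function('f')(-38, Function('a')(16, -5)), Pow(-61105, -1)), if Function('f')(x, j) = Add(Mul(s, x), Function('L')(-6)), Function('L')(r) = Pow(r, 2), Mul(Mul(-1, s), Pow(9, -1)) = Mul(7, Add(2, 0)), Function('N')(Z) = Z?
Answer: Rational(-4824, 61105) ≈ -0.078946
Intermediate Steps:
s = -126 (s = Mul(-9, Mul(7, Add(2, 0))) = Mul(-9, Mul(7, 2)) = Mul(-9, 14) = -126)
Function('a')(b, m) = Add(2, Mul(-3, m), Mul(2, b)) (Function('a')(b, m) = Add(2, Add(Mul(2, b), Mul(-3, m))) = Add(2, Add(Mul(-3, m), Mul(2, b))) = Add(2, Mul(-3, m), Mul(2, b)))
Function('f')(x, j) = Add(36, Mul(-126, x)) (Function('f')(x, j) = Add(Mul(-126, x), Pow(-6, 2)) = Add(Mul(-126, x), 36) = Add(36, Mul(-126, x)))
Mul(Function('f')(-38, Function('a')(16, -5)), Pow(-61105, -1)) = Mul(Add(36, Mul(-126, -38)), Pow(-61105, -1)) = Mul(Add(36, 4788), Rational(-1, 61105)) = Mul(4824, Rational(-1, 61105)) = Rational(-4824, 61105)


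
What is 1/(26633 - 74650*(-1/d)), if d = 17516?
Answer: 8758/233289139 ≈ 3.7541e-5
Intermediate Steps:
1/(26633 - 74650*(-1/d)) = 1/(26633 - 74650/((-1*17516))) = 1/(26633 - 74650/(-17516)) = 1/(26633 - 74650*(-1/17516)) = 1/(26633 + 37325/8758) = 1/(233289139/8758) = 8758/233289139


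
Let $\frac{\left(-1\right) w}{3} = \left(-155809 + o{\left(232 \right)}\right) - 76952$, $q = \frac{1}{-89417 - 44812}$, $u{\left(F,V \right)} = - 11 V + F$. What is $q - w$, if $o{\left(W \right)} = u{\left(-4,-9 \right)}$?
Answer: $- \frac{93691573543}{134229} \approx -6.98 \cdot 10^{5}$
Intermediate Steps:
$u{\left(F,V \right)} = F - 11 V$
$q = - \frac{1}{134229}$ ($q = \frac{1}{-134229} = - \frac{1}{134229} \approx -7.45 \cdot 10^{-6}$)
$o{\left(W \right)} = 95$ ($o{\left(W \right)} = -4 - -99 = -4 + 99 = 95$)
$w = 697998$ ($w = - 3 \left(\left(-155809 + 95\right) - 76952\right) = - 3 \left(-155714 - 76952\right) = \left(-3\right) \left(-232666\right) = 697998$)
$q - w = - \frac{1}{134229} - 697998 = - \frac{93691573543}{134229}$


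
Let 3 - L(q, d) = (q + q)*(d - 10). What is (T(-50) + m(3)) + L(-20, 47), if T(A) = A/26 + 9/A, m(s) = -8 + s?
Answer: 959333/650 ≈ 1475.9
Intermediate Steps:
T(A) = 9/A + A/26 (T(A) = A*(1/26) + 9/A = A/26 + 9/A = 9/A + A/26)
L(q, d) = 3 - 2*q*(-10 + d) (L(q, d) = 3 - (q + q)*(d - 10) = 3 - 2*q*(-10 + d))
(T(-50) + m(3)) + L(-20, 47) = ((9/(-50) + (1/26)*(-50)) + (-8 + 3)) + (3 + 20*(-20) - 2*47*(-20)) = ((9*(-1/50) - 25/13) - 5) + (3 - 400 + 1880) = ((-9/50 - 25/13) - 5) + 1483 = (-1367/650 - 5) + 1483 = -4617/650 + 1483 = 959333/650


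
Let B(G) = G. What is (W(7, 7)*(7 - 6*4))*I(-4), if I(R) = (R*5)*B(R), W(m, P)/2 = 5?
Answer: -13600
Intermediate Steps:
W(m, P) = 10 (W(m, P) = 2*5 = 10)
I(R) = 5*R**2 (I(R) = (R*5)*R = (5*R)*R = 5*R**2)
(W(7, 7)*(7 - 6*4))*I(-4) = (10*(7 - 6*4))*(5*(-4)**2) = (10*(7 - 1*24))*(5*16) = (10*(7 - 24))*80 = (10*(-17))*80 = -170*80 = -13600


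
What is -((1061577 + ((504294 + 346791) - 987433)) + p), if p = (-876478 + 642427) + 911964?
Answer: -1603142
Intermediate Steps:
p = 677913 (p = -234051 + 911964 = 677913)
-((1061577 + ((504294 + 346791) - 987433)) + p) = -((1061577 + ((504294 + 346791) - 987433)) + 677913) = -((1061577 + (851085 - 987433)) + 677913) = -((1061577 - 136348) + 677913) = -(925229 + 677913) = -1*1603142 = -1603142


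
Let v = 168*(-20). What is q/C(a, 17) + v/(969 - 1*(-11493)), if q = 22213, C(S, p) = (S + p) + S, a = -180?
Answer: -46328481/712411 ≈ -65.031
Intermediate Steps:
C(S, p) = p + 2*S
v = -3360
q/C(a, 17) + v/(969 - 1*(-11493)) = 22213/(17 + 2*(-180)) - 3360/(969 - 1*(-11493)) = 22213/(17 - 360) - 3360/(969 + 11493) = 22213/(-343) - 3360/12462 = 22213*(-1/343) - 3360*1/12462 = -22213/343 - 560/2077 = -46328481/712411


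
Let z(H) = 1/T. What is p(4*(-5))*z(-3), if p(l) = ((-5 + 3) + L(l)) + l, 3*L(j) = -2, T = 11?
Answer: -68/33 ≈ -2.0606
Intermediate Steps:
z(H) = 1/11
L(j) = -⅔ (L(j) = (⅓)*(-2) = -⅔)
p(l) = -8/3 + l (p(l) = ((-5 + 3) - ⅔) + l = (-2 - ⅔) + l = -8/3 + l)
p(4*(-5))*z(-3) = (-8/3 + 4*(-5))*(1/11) = (-8/3 - 20)*(1/11) = -68/3*1/11 = -68/33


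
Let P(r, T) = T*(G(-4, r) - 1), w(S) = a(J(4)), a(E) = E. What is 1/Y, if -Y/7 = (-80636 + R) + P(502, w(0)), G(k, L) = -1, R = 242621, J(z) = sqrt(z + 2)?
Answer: -53995/61224660469 - 2*sqrt(6)/183673981407 ≈ -8.8194e-7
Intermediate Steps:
J(z) = sqrt(2 + z)
w(S) = sqrt(6) (w(S) = sqrt(2 + 4) = sqrt(6))
P(r, T) = -2*T (P(r, T) = T*(-1 - 1) = T*(-2) = -2*T)
Y = -1133895 + 14*sqrt(6) (Y = -7*((-80636 + 242621) - 2*sqrt(6)) = -7*(161985 - 2*sqrt(6)) = -1133895 + 14*sqrt(6) ≈ -1.1339e+6)
1/Y = 1/(-1133895 + 14*sqrt(6))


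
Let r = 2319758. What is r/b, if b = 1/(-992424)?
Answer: -2302183513392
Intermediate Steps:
b = -1/992424 ≈ -1.0076e-6
r/b = 2319758/(-1/992424) = 2319758*(-992424) = -2302183513392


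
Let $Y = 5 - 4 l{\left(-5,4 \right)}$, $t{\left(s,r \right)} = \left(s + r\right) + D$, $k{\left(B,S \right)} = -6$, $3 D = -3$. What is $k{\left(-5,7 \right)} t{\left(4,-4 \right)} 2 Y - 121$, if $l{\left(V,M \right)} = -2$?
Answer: $35$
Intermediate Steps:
$D = -1$ ($D = \frac{1}{3} \left(-3\right) = -1$)
$t{\left(s,r \right)} = -1 + r + s$ ($t{\left(s,r \right)} = \left(s + r\right) - 1 = \left(r + s\right) - 1 = -1 + r + s$)
$Y = 13$ ($Y = 5 - -8 = 5 + 8 = 13$)
$k{\left(-5,7 \right)} t{\left(4,-4 \right)} 2 Y - 121 = - 6 \left(-1 - 4 + 4\right) 2 \cdot 13 - 121 = - 6 \left(-1\right) 2 \cdot 13 - 121 = - 6 \left(\left(-2\right) 13\right) - 121 = \left(-6\right) \left(-26\right) - 121 = 156 - 121 = 35$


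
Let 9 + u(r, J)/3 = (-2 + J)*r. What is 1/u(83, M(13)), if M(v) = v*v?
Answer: 1/41556 ≈ 2.4064e-5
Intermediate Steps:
M(v) = v**2
u(r, J) = -27 + 3*r*(-2 + J) (u(r, J) = -27 + 3*((-2 + J)*r) = -27 + 3*(r*(-2 + J)) = -27 + 3*r*(-2 + J))
1/u(83, M(13)) = 1/(-27 - 6*83 + 3*13**2*83) = 1/(-27 - 498 + 3*169*83) = 1/(-27 - 498 + 42081) = 1/41556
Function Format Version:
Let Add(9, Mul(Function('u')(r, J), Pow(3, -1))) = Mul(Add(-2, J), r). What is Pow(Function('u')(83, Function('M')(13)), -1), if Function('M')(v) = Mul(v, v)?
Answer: Rational(1, 41556) ≈ 2.4064e-5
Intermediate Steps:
Function('M')(v) = Pow(v, 2)
Function('u')(r, J) = Add(-27, Mul(3, r, Add(-2, J))) (Function('u')(r, J) = Add(-27, Mul(3, Mul(Add(-2, J), r))) = Add(-27, Mul(3, Mul(r, Add(-2, J)))) = Add(-27, Mul(3, r, Add(-2, J))))
Pow(Function('u')(83, Function('M')(13)), -1) = Pow(Add(-27, Mul(-6, 83), Mul(3, Pow(13, 2), 83)), -1) = Pow(Add(-27, -498, Mul(3, 169, 83)), -1) = Pow(Add(-27, -498, 42081), -1) = Pow(41556, -1) = Rational(1, 41556)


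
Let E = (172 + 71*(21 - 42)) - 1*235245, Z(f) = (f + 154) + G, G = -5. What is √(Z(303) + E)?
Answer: 4*I*√14757 ≈ 485.91*I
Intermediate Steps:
Z(f) = 149 + f (Z(f) = (f + 154) - 5 = (154 + f) - 5 = 149 + f)
E = -236564 (E = (172 + 71*(-21)) - 235245 = (172 - 1491) - 235245 = -1319 - 235245 = -236564)
√(Z(303) + E) = √((149 + 303) - 236564) = √(452 - 236564) = √(-236112) = 4*I*√14757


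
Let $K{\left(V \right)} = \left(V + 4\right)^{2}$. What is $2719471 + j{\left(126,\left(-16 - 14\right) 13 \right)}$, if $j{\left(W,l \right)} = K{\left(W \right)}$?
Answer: $2736371$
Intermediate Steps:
$K{\left(V \right)} = \left(4 + V\right)^{2}$
$j{\left(W,l \right)} = \left(4 + W\right)^{2}$
$2719471 + j{\left(126,\left(-16 - 14\right) 13 \right)} = 2719471 + \left(4 + 126\right)^{2} = 2719471 + 130^{2} = 2719471 + 16900 = 2736371$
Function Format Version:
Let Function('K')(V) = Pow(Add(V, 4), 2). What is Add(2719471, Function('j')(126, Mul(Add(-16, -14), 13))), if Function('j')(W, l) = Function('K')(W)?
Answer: 2736371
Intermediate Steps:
Function('K')(V) = Pow(Add(4, V), 2)
Function('j')(W, l) = Pow(Add(4, W), 2)
Add(2719471, Function('j')(126, Mul(Add(-16, -14), 13))) = Add(2719471, Pow(Add(4, 126), 2)) = Add(2719471, Pow(130, 2)) = Add(2719471, 16900) = 2736371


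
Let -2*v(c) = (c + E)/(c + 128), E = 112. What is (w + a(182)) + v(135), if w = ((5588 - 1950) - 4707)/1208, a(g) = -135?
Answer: -43320375/317704 ≈ -136.35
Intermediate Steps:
w = -1069/1208 (w = (3638 - 4707)*(1/1208) = -1069*1/1208 = -1069/1208 ≈ -0.88493)
v(c) = -(112 + c)/(2*(128 + c)) (v(c) = -(c + 112)/(2*(c + 128)) = -(112 + c)/(2*(128 + c)))
(w + a(182)) + v(135) = (-1069/1208 - 135) + (-112 - 1*135)/(2*(128 + 135)) = -164149/1208 + (½)*(-112 - 135)/263 = -164149/1208 + (½)*(1/263)*(-247) = -164149/1208 - 247/526 = -43320375/317704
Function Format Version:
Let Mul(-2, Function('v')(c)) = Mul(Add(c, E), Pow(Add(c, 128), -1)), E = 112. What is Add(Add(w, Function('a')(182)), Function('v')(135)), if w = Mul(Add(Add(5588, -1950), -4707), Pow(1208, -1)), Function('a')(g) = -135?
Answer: Rational(-43320375, 317704) ≈ -136.35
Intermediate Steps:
w = Rational(-1069, 1208) (w = Mul(Add(3638, -4707), Rational(1, 1208)) = Mul(-1069, Rational(1, 1208)) = Rational(-1069, 1208) ≈ -0.88493)
Function('v')(c) = Mul(Rational(-1, 2), Pow(Add(128, c), -1), Add(112, c)) (Function('v')(c) = Mul(Rational(-1, 2), Mul(Add(c, 112), Pow(Add(c, 128), -1))) = Mul(Rational(-1, 2), Mul(Add(112, c), Pow(Add(128, c), -1))) = Mul(Rational(-1, 2), Mul(Pow(Add(128, c), -1), Add(112, c))) = Mul(Rational(-1, 2), Pow(Add(128, c), -1), Add(112, c)))
Add(Add(w, Function('a')(182)), Function('v')(135)) = Add(Add(Rational(-1069, 1208), -135), Mul(Rational(1, 2), Pow(Add(128, 135), -1), Add(-112, Mul(-1, 135)))) = Add(Rational(-164149, 1208), Mul(Rational(1, 2), Pow(263, -1), Add(-112, -135))) = Add(Rational(-164149, 1208), Mul(Rational(1, 2), Rational(1, 263), -247)) = Add(Rational(-164149, 1208), Rational(-247, 526)) = Rational(-43320375, 317704)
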